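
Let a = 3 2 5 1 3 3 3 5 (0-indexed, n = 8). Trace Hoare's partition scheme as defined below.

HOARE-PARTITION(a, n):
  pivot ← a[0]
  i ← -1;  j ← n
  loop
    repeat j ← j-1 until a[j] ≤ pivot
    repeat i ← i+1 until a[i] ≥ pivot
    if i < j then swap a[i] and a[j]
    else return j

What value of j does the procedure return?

pivot = a[0] = 3; i = -1, j = 8
j→6 (a[6]=3≤3), i→0 (a[0]=3≥3); i<j, swap → 3 2 5 1 3 3 3 5
j→5 (a[5]=3≤3), i→2 (a[2]=5≥3); i<j, swap → 3 2 3 1 3 5 3 5
j→4, i→4; i≥j, return j=4. a = 3 2 3 1 3 5 3 5

4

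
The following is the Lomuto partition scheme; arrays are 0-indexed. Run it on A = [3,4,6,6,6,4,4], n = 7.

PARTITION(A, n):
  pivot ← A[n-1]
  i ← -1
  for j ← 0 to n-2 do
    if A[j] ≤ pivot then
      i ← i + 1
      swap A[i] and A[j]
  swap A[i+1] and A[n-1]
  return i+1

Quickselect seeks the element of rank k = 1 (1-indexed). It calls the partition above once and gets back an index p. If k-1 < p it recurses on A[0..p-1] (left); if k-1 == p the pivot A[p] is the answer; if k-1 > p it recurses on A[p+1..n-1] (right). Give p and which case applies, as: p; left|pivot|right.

pivot = A[6] = 4; i = -1
j=0: A[0]=3 ≤ 4 → i=0, swap A[0],A[0] (no change) → [3,4,6,6,6,4,4]
j=1: A[1]=4 ≤ 4 → i=1, swap A[1],A[1] (no change) → [3,4,6,6,6,4,4]
j=2: A[2]=6 > 4 → no swap
j=3: A[3]=6 > 4 → no swap
j=4: A[4]=6 > 4 → no swap
j=5: A[5]=4 ≤ 4 → i=2, swap A[2],A[5] → [3,4,4,6,6,6,4]
final swap A[3],A[6] → [3,4,4,4,6,6,6]; return 3
p = 3; k-1 = 0 < 3 ⇒ left

3; left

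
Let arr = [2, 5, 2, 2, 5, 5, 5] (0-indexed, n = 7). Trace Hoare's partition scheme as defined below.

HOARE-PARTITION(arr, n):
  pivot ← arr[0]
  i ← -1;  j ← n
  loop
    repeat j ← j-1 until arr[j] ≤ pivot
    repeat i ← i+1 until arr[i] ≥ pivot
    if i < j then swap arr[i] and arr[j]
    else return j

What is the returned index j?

1

pivot = arr[0] = 2; i = -1, j = 7
j→3 (arr[3]=2≤2), i→0 (arr[0]=2≥2); i<j, swap → [2, 5, 2, 2, 5, 5, 5]
j→2 (arr[2]=2≤2), i→1 (arr[1]=5≥2); i<j, swap → [2, 2, 5, 2, 5, 5, 5]
j→1, i→2; i≥j, return j=1. arr = [2, 2, 5, 2, 5, 5, 5]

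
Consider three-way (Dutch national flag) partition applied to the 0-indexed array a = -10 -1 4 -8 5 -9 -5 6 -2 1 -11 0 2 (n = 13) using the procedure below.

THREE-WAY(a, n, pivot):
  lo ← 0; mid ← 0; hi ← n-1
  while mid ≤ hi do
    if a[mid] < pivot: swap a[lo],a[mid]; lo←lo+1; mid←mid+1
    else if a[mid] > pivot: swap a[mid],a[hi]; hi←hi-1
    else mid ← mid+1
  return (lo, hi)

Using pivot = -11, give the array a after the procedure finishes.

-11 4 -8 5 -9 -5 6 -2 1 -1 0 2 -10

pivot = -11; lo=0, mid=0, hi=12
a[mid]=-10>-11: swap a[0],a[12]; hi=11 → 2 -1 4 -8 5 -9 -5 6 -2 1 -11 0 -10
a[mid]=2>-11: swap a[0],a[11]; hi=10 → 0 -1 4 -8 5 -9 -5 6 -2 1 -11 2 -10
a[mid]=0>-11: swap a[0],a[10]; hi=9 → -11 -1 4 -8 5 -9 -5 6 -2 1 0 2 -10
a[mid]=-11=-11: mid=1
a[mid]=-1>-11: swap a[1],a[9]; hi=8 → -11 1 4 -8 5 -9 -5 6 -2 -1 0 2 -10
a[mid]=1>-11: swap a[1],a[8]; hi=7 → -11 -2 4 -8 5 -9 -5 6 1 -1 0 2 -10
a[mid]=-2>-11: swap a[1],a[7]; hi=6 → -11 6 4 -8 5 -9 -5 -2 1 -1 0 2 -10
a[mid]=6>-11: swap a[1],a[6]; hi=5 → -11 -5 4 -8 5 -9 6 -2 1 -1 0 2 -10
a[mid]=-5>-11: swap a[1],a[5]; hi=4 → -11 -9 4 -8 5 -5 6 -2 1 -1 0 2 -10
a[mid]=-9>-11: swap a[1],a[4]; hi=3 → -11 5 4 -8 -9 -5 6 -2 1 -1 0 2 -10
a[mid]=5>-11: swap a[1],a[3]; hi=2 → -11 -8 4 5 -9 -5 6 -2 1 -1 0 2 -10
a[mid]=-8>-11: swap a[1],a[2]; hi=1 → -11 4 -8 5 -9 -5 6 -2 1 -1 0 2 -10
a[mid]=4>-11: swap a[1],a[1]; hi=0 → -11 4 -8 5 -9 -5 6 -2 1 -1 0 2 -10
end: lo=0, hi=0; a = -11 4 -8 5 -9 -5 6 -2 1 -1 0 2 -10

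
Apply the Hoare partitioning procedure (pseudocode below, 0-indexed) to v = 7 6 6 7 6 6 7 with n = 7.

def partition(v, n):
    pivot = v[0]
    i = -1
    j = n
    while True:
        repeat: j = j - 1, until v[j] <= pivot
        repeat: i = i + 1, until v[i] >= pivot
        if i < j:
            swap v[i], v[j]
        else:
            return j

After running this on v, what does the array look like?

pivot = v[0] = 7; i = -1, j = 7
j→6 (v[6]=7≤7), i→0 (v[0]=7≥7); i<j, swap → 7 6 6 7 6 6 7
j→5 (v[5]=6≤7), i→3 (v[3]=7≥7); i<j, swap → 7 6 6 6 6 7 7
j→4, i→5; i≥j, return j=4. v = 7 6 6 6 6 7 7

7 6 6 6 6 7 7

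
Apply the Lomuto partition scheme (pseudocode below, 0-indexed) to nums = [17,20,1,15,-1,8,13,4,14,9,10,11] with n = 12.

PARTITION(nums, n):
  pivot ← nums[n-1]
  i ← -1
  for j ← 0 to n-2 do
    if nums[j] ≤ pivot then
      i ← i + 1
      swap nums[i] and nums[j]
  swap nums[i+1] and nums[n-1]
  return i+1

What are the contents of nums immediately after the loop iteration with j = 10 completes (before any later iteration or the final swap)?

[1,-1,8,4,9,10,13,15,14,20,17,11]

pivot=11, i=-1
j=0: 17>11, skip
j=1: 20>11, skip
j=2: 1≤11, i=0, swap(0,2) ⇒ [1,20,17,15,-1,8,13,4,14,9,10,11]
j=3: 15>11, skip
j=4: -1≤11, i=1, swap(1,4) ⇒ [1,-1,17,15,20,8,13,4,14,9,10,11]
j=5: 8≤11, i=2, swap(2,5) ⇒ [1,-1,8,15,20,17,13,4,14,9,10,11]
j=6: 13>11, skip
j=7: 4≤11, i=3, swap(3,7) ⇒ [1,-1,8,4,20,17,13,15,14,9,10,11]
j=8: 14>11, skip
j=9: 9≤11, i=4, swap(4,9) ⇒ [1,-1,8,4,9,17,13,15,14,20,10,11]
j=10: 10≤11, i=5, swap(5,10) ⇒ [1,-1,8,4,9,10,13,15,14,20,17,11]
(after j=10) nums = [1,-1,8,4,9,10,13,15,14,20,17,11]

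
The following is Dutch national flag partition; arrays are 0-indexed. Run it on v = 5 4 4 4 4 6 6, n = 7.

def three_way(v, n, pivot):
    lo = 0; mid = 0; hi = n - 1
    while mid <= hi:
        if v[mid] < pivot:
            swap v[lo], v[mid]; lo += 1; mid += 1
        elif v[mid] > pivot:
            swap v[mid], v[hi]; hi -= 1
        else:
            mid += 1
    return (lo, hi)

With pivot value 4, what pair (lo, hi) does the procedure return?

pivot = 4; lo=0, mid=0, hi=6
v[mid]=5>4: swap v[0],v[6]; hi=5 → 6 4 4 4 4 6 5
v[mid]=6>4: swap v[0],v[5]; hi=4 → 6 4 4 4 4 6 5
v[mid]=6>4: swap v[0],v[4]; hi=3 → 4 4 4 4 6 6 5
v[mid]=4=4: mid=1
v[mid]=4=4: mid=2
v[mid]=4=4: mid=3
v[mid]=4=4: mid=4
end: lo=0, hi=3; v = 4 4 4 4 6 6 5

(0, 3)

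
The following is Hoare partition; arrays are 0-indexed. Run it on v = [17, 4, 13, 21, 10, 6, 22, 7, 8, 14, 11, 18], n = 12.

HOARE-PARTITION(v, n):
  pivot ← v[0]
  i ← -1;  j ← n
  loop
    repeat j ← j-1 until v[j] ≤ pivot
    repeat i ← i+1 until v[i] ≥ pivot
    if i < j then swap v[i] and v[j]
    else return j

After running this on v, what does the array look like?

pivot = v[0] = 17; i = -1, j = 12
j→10 (v[10]=11≤17), i→0 (v[0]=17≥17); i<j, swap → [11, 4, 13, 21, 10, 6, 22, 7, 8, 14, 17, 18]
j→9 (v[9]=14≤17), i→3 (v[3]=21≥17); i<j, swap → [11, 4, 13, 14, 10, 6, 22, 7, 8, 21, 17, 18]
j→8 (v[8]=8≤17), i→6 (v[6]=22≥17); i<j, swap → [11, 4, 13, 14, 10, 6, 8, 7, 22, 21, 17, 18]
j→7, i→8; i≥j, return j=7. v = [11, 4, 13, 14, 10, 6, 8, 7, 22, 21, 17, 18]

[11, 4, 13, 14, 10, 6, 8, 7, 22, 21, 17, 18]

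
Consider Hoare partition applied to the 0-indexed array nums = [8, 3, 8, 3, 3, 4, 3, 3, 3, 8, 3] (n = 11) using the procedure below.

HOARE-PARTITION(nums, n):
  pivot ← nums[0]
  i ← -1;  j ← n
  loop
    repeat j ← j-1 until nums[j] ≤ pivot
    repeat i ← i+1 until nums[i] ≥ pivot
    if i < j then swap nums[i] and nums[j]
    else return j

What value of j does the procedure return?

pivot = nums[0] = 8; i = -1, j = 11
j→10 (nums[10]=3≤8), i→0 (nums[0]=8≥8); i<j, swap → [3, 3, 8, 3, 3, 4, 3, 3, 3, 8, 8]
j→9 (nums[9]=8≤8), i→2 (nums[2]=8≥8); i<j, swap → [3, 3, 8, 3, 3, 4, 3, 3, 3, 8, 8]
j→8, i→9; i≥j, return j=8. nums = [3, 3, 8, 3, 3, 4, 3, 3, 3, 8, 8]

8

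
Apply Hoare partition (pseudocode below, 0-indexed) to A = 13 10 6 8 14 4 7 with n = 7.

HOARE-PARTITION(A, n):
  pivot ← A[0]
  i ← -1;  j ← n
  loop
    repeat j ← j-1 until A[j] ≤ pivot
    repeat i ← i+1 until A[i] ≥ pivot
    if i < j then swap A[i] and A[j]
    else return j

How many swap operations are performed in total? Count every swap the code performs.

2

pivot=13
j stops at 6 (7), i stops at 0 (13); swap ⇒ 7 10 6 8 14 4 13
j stops at 5 (4), i stops at 4 (14); swap ⇒ 7 10 6 8 4 14 13
j stops at 4, i stops at 5; i≥j ⇒ return 4. A=7 10 6 8 4 14 13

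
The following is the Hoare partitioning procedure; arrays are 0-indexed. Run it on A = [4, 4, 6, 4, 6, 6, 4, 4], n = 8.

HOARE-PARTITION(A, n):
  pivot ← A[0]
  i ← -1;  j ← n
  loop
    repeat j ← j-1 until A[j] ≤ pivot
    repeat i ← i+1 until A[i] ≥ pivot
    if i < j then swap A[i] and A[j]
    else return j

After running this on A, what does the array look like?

[4, 4, 4, 6, 6, 6, 4, 4]

pivot = A[0] = 4; i = -1, j = 8
j→7 (A[7]=4≤4), i→0 (A[0]=4≥4); i<j, swap → [4, 4, 6, 4, 6, 6, 4, 4]
j→6 (A[6]=4≤4), i→1 (A[1]=4≥4); i<j, swap → [4, 4, 6, 4, 6, 6, 4, 4]
j→3 (A[3]=4≤4), i→2 (A[2]=6≥4); i<j, swap → [4, 4, 4, 6, 6, 6, 4, 4]
j→2, i→3; i≥j, return j=2. A = [4, 4, 4, 6, 6, 6, 4, 4]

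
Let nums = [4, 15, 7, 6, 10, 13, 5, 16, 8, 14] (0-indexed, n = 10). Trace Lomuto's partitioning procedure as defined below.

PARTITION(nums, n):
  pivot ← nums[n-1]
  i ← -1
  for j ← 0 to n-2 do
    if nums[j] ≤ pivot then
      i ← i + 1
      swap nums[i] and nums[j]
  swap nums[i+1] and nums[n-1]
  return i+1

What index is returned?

7

pivot=14, i=-1
j=0: 4≤14, i=0, swap(0,0) ⇒ [4, 15, 7, 6, 10, 13, 5, 16, 8, 14]
j=1: 15>14, skip
j=2: 7≤14, i=1, swap(1,2) ⇒ [4, 7, 15, 6, 10, 13, 5, 16, 8, 14]
j=3: 6≤14, i=2, swap(2,3) ⇒ [4, 7, 6, 15, 10, 13, 5, 16, 8, 14]
j=4: 10≤14, i=3, swap(3,4) ⇒ [4, 7, 6, 10, 15, 13, 5, 16, 8, 14]
j=5: 13≤14, i=4, swap(4,5) ⇒ [4, 7, 6, 10, 13, 15, 5, 16, 8, 14]
j=6: 5≤14, i=5, swap(5,6) ⇒ [4, 7, 6, 10, 13, 5, 15, 16, 8, 14]
j=7: 16>14, skip
j=8: 8≤14, i=6, swap(6,8) ⇒ [4, 7, 6, 10, 13, 5, 8, 16, 15, 14]
swap(7,9) ⇒ [4, 7, 6, 10, 13, 5, 8, 14, 15, 16]; return 7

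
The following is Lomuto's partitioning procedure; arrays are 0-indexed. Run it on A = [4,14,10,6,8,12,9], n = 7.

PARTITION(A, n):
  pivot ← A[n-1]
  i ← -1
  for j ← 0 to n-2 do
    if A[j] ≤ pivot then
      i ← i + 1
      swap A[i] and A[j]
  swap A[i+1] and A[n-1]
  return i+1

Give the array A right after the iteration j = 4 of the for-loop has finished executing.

[4,6,8,14,10,12,9]

pivot = A[6] = 9; i = -1
j=0: A[0]=4 ≤ 9 → i=0, swap A[0],A[0] (no change) → [4,14,10,6,8,12,9]
j=1: A[1]=14 > 9 → no swap
j=2: A[2]=10 > 9 → no swap
j=3: A[3]=6 ≤ 9 → i=1, swap A[1],A[3] → [4,6,10,14,8,12,9]
j=4: A[4]=8 ≤ 9 → i=2, swap A[2],A[4] → [4,6,8,14,10,12,9]
(after j=4) A = [4,6,8,14,10,12,9]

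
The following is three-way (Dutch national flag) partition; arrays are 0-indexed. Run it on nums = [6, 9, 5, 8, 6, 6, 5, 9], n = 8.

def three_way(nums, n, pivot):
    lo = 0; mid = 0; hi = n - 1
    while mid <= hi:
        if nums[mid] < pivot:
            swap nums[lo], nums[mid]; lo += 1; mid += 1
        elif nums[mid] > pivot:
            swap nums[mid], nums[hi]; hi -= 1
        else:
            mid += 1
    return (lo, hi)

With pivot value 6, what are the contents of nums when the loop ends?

lo=0 mid=0 hi=7
6=6: mid=1
9>6: swap(1,7), hi=6 ⇒ [6, 9, 5, 8, 6, 6, 5, 9]
9>6: swap(1,6), hi=5 ⇒ [6, 5, 5, 8, 6, 6, 9, 9]
5<6: swap(0,1), lo=1 mid=2 ⇒ [5, 6, 5, 8, 6, 6, 9, 9]
5<6: swap(1,2), lo=2 mid=3 ⇒ [5, 5, 6, 8, 6, 6, 9, 9]
8>6: swap(3,5), hi=4 ⇒ [5, 5, 6, 6, 6, 8, 9, 9]
6=6: mid=4
6=6: mid=5
done. lo=2 hi=4; nums=[5, 5, 6, 6, 6, 8, 9, 9]

[5, 5, 6, 6, 6, 8, 9, 9]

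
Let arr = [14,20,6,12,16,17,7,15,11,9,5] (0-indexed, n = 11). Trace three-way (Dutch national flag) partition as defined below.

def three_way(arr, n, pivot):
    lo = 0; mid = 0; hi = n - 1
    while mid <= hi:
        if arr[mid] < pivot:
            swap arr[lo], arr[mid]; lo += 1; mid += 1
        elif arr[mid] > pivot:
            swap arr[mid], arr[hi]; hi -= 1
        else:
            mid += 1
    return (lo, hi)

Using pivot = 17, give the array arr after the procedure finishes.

[14,5,6,12,16,7,15,11,9,17,20]

pivot = 17; lo=0, mid=0, hi=10
arr[mid]=14<17: swap arr[0],arr[0]; lo=1,mid=1 → [14,20,6,12,16,17,7,15,11,9,5]
arr[mid]=20>17: swap arr[1],arr[10]; hi=9 → [14,5,6,12,16,17,7,15,11,9,20]
arr[mid]=5<17: swap arr[1],arr[1]; lo=2,mid=2 → [14,5,6,12,16,17,7,15,11,9,20]
arr[mid]=6<17: swap arr[2],arr[2]; lo=3,mid=3 → [14,5,6,12,16,17,7,15,11,9,20]
arr[mid]=12<17: swap arr[3],arr[3]; lo=4,mid=4 → [14,5,6,12,16,17,7,15,11,9,20]
arr[mid]=16<17: swap arr[4],arr[4]; lo=5,mid=5 → [14,5,6,12,16,17,7,15,11,9,20]
arr[mid]=17=17: mid=6
arr[mid]=7<17: swap arr[5],arr[6]; lo=6,mid=7 → [14,5,6,12,16,7,17,15,11,9,20]
arr[mid]=15<17: swap arr[6],arr[7]; lo=7,mid=8 → [14,5,6,12,16,7,15,17,11,9,20]
arr[mid]=11<17: swap arr[7],arr[8]; lo=8,mid=9 → [14,5,6,12,16,7,15,11,17,9,20]
arr[mid]=9<17: swap arr[8],arr[9]; lo=9,mid=10 → [14,5,6,12,16,7,15,11,9,17,20]
end: lo=9, hi=9; arr = [14,5,6,12,16,7,15,11,9,17,20]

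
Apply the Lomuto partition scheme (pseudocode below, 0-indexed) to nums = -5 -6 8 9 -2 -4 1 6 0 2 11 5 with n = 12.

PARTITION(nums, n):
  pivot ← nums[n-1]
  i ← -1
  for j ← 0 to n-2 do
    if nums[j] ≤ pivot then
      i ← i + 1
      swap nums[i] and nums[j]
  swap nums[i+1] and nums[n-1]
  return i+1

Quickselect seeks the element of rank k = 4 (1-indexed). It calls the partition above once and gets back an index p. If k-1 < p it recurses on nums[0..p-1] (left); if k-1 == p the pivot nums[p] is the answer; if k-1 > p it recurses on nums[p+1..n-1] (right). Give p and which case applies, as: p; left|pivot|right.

pivot=5, i=-1
j=0: -5≤5, i=0, swap(0,0) ⇒ -5 -6 8 9 -2 -4 1 6 0 2 11 5
j=1: -6≤5, i=1, swap(1,1) ⇒ -5 -6 8 9 -2 -4 1 6 0 2 11 5
j=2: 8>5, skip
j=3: 9>5, skip
j=4: -2≤5, i=2, swap(2,4) ⇒ -5 -6 -2 9 8 -4 1 6 0 2 11 5
j=5: -4≤5, i=3, swap(3,5) ⇒ -5 -6 -2 -4 8 9 1 6 0 2 11 5
j=6: 1≤5, i=4, swap(4,6) ⇒ -5 -6 -2 -4 1 9 8 6 0 2 11 5
j=7: 6>5, skip
j=8: 0≤5, i=5, swap(5,8) ⇒ -5 -6 -2 -4 1 0 8 6 9 2 11 5
j=9: 2≤5, i=6, swap(6,9) ⇒ -5 -6 -2 -4 1 0 2 6 9 8 11 5
j=10: 11>5, skip
swap(7,11) ⇒ -5 -6 -2 -4 1 0 2 5 9 8 11 6; return 7
p = 7; k-1 = 3 < 7 ⇒ left

7; left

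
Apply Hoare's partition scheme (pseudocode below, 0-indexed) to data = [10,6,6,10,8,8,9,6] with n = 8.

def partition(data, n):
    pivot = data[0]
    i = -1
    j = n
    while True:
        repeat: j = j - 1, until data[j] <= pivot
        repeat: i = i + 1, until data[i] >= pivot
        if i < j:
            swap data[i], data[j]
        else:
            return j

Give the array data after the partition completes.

pivot = data[0] = 10; i = -1, j = 8
j→7 (data[7]=6≤10), i→0 (data[0]=10≥10); i<j, swap → [6,6,6,10,8,8,9,10]
j→6 (data[6]=9≤10), i→3 (data[3]=10≥10); i<j, swap → [6,6,6,9,8,8,10,10]
j→5, i→6; i≥j, return j=5. data = [6,6,6,9,8,8,10,10]

[6,6,6,9,8,8,10,10]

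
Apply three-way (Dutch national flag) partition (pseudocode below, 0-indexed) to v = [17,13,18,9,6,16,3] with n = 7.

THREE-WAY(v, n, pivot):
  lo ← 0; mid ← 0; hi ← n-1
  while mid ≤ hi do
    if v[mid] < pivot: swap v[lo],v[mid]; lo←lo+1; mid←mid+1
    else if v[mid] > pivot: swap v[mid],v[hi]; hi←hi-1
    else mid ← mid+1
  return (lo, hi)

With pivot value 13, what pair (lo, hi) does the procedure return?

(3, 3)

pivot = 13; lo=0, mid=0, hi=6
v[mid]=17>13: swap v[0],v[6]; hi=5 → [3,13,18,9,6,16,17]
v[mid]=3<13: swap v[0],v[0]; lo=1,mid=1 → [3,13,18,9,6,16,17]
v[mid]=13=13: mid=2
v[mid]=18>13: swap v[2],v[5]; hi=4 → [3,13,16,9,6,18,17]
v[mid]=16>13: swap v[2],v[4]; hi=3 → [3,13,6,9,16,18,17]
v[mid]=6<13: swap v[1],v[2]; lo=2,mid=3 → [3,6,13,9,16,18,17]
v[mid]=9<13: swap v[2],v[3]; lo=3,mid=4 → [3,6,9,13,16,18,17]
end: lo=3, hi=3; v = [3,6,9,13,16,18,17]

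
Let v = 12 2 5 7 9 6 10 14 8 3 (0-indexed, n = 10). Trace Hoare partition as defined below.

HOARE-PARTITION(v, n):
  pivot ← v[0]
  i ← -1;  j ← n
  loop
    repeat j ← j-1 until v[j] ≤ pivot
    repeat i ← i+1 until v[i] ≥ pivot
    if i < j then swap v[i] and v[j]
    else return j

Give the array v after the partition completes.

pivot = v[0] = 12; i = -1, j = 10
j→9 (v[9]=3≤12), i→0 (v[0]=12≥12); i<j, swap → 3 2 5 7 9 6 10 14 8 12
j→8 (v[8]=8≤12), i→7 (v[7]=14≥12); i<j, swap → 3 2 5 7 9 6 10 8 14 12
j→7, i→8; i≥j, return j=7. v = 3 2 5 7 9 6 10 8 14 12

3 2 5 7 9 6 10 8 14 12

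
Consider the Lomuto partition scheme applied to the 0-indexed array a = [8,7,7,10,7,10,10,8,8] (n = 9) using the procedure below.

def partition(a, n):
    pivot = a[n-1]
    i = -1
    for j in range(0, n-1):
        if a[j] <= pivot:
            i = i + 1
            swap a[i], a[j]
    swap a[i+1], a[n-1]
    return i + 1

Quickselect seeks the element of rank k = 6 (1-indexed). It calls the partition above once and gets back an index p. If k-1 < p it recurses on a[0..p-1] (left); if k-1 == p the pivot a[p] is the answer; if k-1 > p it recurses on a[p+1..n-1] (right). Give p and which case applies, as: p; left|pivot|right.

pivot = a[8] = 8; i = -1
j=0: a[0]=8 ≤ 8 → i=0, swap a[0],a[0] (no change) → [8,7,7,10,7,10,10,8,8]
j=1: a[1]=7 ≤ 8 → i=1, swap a[1],a[1] (no change) → [8,7,7,10,7,10,10,8,8]
j=2: a[2]=7 ≤ 8 → i=2, swap a[2],a[2] (no change) → [8,7,7,10,7,10,10,8,8]
j=3: a[3]=10 > 8 → no swap
j=4: a[4]=7 ≤ 8 → i=3, swap a[3],a[4] → [8,7,7,7,10,10,10,8,8]
j=5: a[5]=10 > 8 → no swap
j=6: a[6]=10 > 8 → no swap
j=7: a[7]=8 ≤ 8 → i=4, swap a[4],a[7] → [8,7,7,7,8,10,10,10,8]
final swap a[5],a[8] → [8,7,7,7,8,8,10,10,10]; return 5
p = 5; k-1 = 5 == 5 ⇒ pivot

5; pivot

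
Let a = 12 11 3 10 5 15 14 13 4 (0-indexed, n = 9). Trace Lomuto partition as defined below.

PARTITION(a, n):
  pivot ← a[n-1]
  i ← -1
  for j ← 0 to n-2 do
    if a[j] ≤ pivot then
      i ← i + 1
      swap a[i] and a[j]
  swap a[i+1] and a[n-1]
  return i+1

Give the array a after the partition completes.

pivot = a[8] = 4; i = -1
j=0: a[0]=12 > 4 → no swap
j=1: a[1]=11 > 4 → no swap
j=2: a[2]=3 ≤ 4 → i=0, swap a[0],a[2] → 3 11 12 10 5 15 14 13 4
j=3: a[3]=10 > 4 → no swap
j=4: a[4]=5 > 4 → no swap
j=5: a[5]=15 > 4 → no swap
j=6: a[6]=14 > 4 → no swap
j=7: a[7]=13 > 4 → no swap
final swap a[1],a[8] → 3 4 12 10 5 15 14 13 11; return 1

3 4 12 10 5 15 14 13 11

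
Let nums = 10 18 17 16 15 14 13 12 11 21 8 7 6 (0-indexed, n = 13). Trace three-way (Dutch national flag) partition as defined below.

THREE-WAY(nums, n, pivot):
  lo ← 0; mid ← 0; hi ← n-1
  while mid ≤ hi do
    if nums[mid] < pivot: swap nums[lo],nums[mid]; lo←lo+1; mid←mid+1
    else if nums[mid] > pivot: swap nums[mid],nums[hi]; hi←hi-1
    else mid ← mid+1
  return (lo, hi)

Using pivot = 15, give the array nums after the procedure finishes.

lo=0 mid=0 hi=12
10<15: swap(0,0), lo=1 mid=1 ⇒ 10 18 17 16 15 14 13 12 11 21 8 7 6
18>15: swap(1,12), hi=11 ⇒ 10 6 17 16 15 14 13 12 11 21 8 7 18
6<15: swap(1,1), lo=2 mid=2 ⇒ 10 6 17 16 15 14 13 12 11 21 8 7 18
17>15: swap(2,11), hi=10 ⇒ 10 6 7 16 15 14 13 12 11 21 8 17 18
7<15: swap(2,2), lo=3 mid=3 ⇒ 10 6 7 16 15 14 13 12 11 21 8 17 18
16>15: swap(3,10), hi=9 ⇒ 10 6 7 8 15 14 13 12 11 21 16 17 18
8<15: swap(3,3), lo=4 mid=4 ⇒ 10 6 7 8 15 14 13 12 11 21 16 17 18
15=15: mid=5
14<15: swap(4,5), lo=5 mid=6 ⇒ 10 6 7 8 14 15 13 12 11 21 16 17 18
13<15: swap(5,6), lo=6 mid=7 ⇒ 10 6 7 8 14 13 15 12 11 21 16 17 18
12<15: swap(6,7), lo=7 mid=8 ⇒ 10 6 7 8 14 13 12 15 11 21 16 17 18
11<15: swap(7,8), lo=8 mid=9 ⇒ 10 6 7 8 14 13 12 11 15 21 16 17 18
21>15: swap(9,9), hi=8 ⇒ 10 6 7 8 14 13 12 11 15 21 16 17 18
done. lo=8 hi=8; nums=10 6 7 8 14 13 12 11 15 21 16 17 18

10 6 7 8 14 13 12 11 15 21 16 17 18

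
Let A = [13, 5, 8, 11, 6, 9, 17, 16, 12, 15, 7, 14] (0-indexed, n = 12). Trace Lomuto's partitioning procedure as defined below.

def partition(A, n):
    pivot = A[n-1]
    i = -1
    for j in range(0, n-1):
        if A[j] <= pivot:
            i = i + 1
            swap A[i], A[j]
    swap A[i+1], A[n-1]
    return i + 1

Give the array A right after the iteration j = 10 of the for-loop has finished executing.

pivot = A[11] = 14; i = -1
j=0: A[0]=13 ≤ 14 → i=0, swap A[0],A[0] (no change) → [13, 5, 8, 11, 6, 9, 17, 16, 12, 15, 7, 14]
j=1: A[1]=5 ≤ 14 → i=1, swap A[1],A[1] (no change) → [13, 5, 8, 11, 6, 9, 17, 16, 12, 15, 7, 14]
j=2: A[2]=8 ≤ 14 → i=2, swap A[2],A[2] (no change) → [13, 5, 8, 11, 6, 9, 17, 16, 12, 15, 7, 14]
j=3: A[3]=11 ≤ 14 → i=3, swap A[3],A[3] (no change) → [13, 5, 8, 11, 6, 9, 17, 16, 12, 15, 7, 14]
j=4: A[4]=6 ≤ 14 → i=4, swap A[4],A[4] (no change) → [13, 5, 8, 11, 6, 9, 17, 16, 12, 15, 7, 14]
j=5: A[5]=9 ≤ 14 → i=5, swap A[5],A[5] (no change) → [13, 5, 8, 11, 6, 9, 17, 16, 12, 15, 7, 14]
j=6: A[6]=17 > 14 → no swap
j=7: A[7]=16 > 14 → no swap
j=8: A[8]=12 ≤ 14 → i=6, swap A[6],A[8] → [13, 5, 8, 11, 6, 9, 12, 16, 17, 15, 7, 14]
j=9: A[9]=15 > 14 → no swap
j=10: A[10]=7 ≤ 14 → i=7, swap A[7],A[10] → [13, 5, 8, 11, 6, 9, 12, 7, 17, 15, 16, 14]
(after j=10) A = [13, 5, 8, 11, 6, 9, 12, 7, 17, 15, 16, 14]

[13, 5, 8, 11, 6, 9, 12, 7, 17, 15, 16, 14]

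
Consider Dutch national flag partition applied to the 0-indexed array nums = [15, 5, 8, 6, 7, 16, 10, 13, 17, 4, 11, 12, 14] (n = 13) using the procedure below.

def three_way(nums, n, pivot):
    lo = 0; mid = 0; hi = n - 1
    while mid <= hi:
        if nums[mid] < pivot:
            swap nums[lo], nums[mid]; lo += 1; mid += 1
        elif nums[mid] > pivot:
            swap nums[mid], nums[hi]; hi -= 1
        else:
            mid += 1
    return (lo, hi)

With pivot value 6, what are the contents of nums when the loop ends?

[4, 5, 6, 7, 16, 10, 13, 17, 8, 11, 12, 14, 15]

pivot = 6; lo=0, mid=0, hi=12
nums[mid]=15>6: swap nums[0],nums[12]; hi=11 → [14, 5, 8, 6, 7, 16, 10, 13, 17, 4, 11, 12, 15]
nums[mid]=14>6: swap nums[0],nums[11]; hi=10 → [12, 5, 8, 6, 7, 16, 10, 13, 17, 4, 11, 14, 15]
nums[mid]=12>6: swap nums[0],nums[10]; hi=9 → [11, 5, 8, 6, 7, 16, 10, 13, 17, 4, 12, 14, 15]
nums[mid]=11>6: swap nums[0],nums[9]; hi=8 → [4, 5, 8, 6, 7, 16, 10, 13, 17, 11, 12, 14, 15]
nums[mid]=4<6: swap nums[0],nums[0]; lo=1,mid=1 → [4, 5, 8, 6, 7, 16, 10, 13, 17, 11, 12, 14, 15]
nums[mid]=5<6: swap nums[1],nums[1]; lo=2,mid=2 → [4, 5, 8, 6, 7, 16, 10, 13, 17, 11, 12, 14, 15]
nums[mid]=8>6: swap nums[2],nums[8]; hi=7 → [4, 5, 17, 6, 7, 16, 10, 13, 8, 11, 12, 14, 15]
nums[mid]=17>6: swap nums[2],nums[7]; hi=6 → [4, 5, 13, 6, 7, 16, 10, 17, 8, 11, 12, 14, 15]
nums[mid]=13>6: swap nums[2],nums[6]; hi=5 → [4, 5, 10, 6, 7, 16, 13, 17, 8, 11, 12, 14, 15]
nums[mid]=10>6: swap nums[2],nums[5]; hi=4 → [4, 5, 16, 6, 7, 10, 13, 17, 8, 11, 12, 14, 15]
nums[mid]=16>6: swap nums[2],nums[4]; hi=3 → [4, 5, 7, 6, 16, 10, 13, 17, 8, 11, 12, 14, 15]
nums[mid]=7>6: swap nums[2],nums[3]; hi=2 → [4, 5, 6, 7, 16, 10, 13, 17, 8, 11, 12, 14, 15]
nums[mid]=6=6: mid=3
end: lo=2, hi=2; nums = [4, 5, 6, 7, 16, 10, 13, 17, 8, 11, 12, 14, 15]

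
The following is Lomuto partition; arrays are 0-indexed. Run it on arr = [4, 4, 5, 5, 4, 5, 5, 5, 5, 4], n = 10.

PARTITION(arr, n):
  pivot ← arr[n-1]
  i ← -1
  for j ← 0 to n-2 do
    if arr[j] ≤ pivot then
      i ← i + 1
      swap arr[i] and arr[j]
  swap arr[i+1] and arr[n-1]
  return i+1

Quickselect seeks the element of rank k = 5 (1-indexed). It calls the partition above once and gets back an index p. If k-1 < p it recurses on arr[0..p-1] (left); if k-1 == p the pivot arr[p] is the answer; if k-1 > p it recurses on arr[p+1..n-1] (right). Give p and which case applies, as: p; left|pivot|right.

3; right

pivot = arr[9] = 4; i = -1
j=0: arr[0]=4 ≤ 4 → i=0, swap arr[0],arr[0] (no change) → [4, 4, 5, 5, 4, 5, 5, 5, 5, 4]
j=1: arr[1]=4 ≤ 4 → i=1, swap arr[1],arr[1] (no change) → [4, 4, 5, 5, 4, 5, 5, 5, 5, 4]
j=2: arr[2]=5 > 4 → no swap
j=3: arr[3]=5 > 4 → no swap
j=4: arr[4]=4 ≤ 4 → i=2, swap arr[2],arr[4] → [4, 4, 4, 5, 5, 5, 5, 5, 5, 4]
j=5: arr[5]=5 > 4 → no swap
j=6: arr[6]=5 > 4 → no swap
j=7: arr[7]=5 > 4 → no swap
j=8: arr[8]=5 > 4 → no swap
final swap arr[3],arr[9] → [4, 4, 4, 4, 5, 5, 5, 5, 5, 5]; return 3
p = 3; k-1 = 4 > 3 ⇒ right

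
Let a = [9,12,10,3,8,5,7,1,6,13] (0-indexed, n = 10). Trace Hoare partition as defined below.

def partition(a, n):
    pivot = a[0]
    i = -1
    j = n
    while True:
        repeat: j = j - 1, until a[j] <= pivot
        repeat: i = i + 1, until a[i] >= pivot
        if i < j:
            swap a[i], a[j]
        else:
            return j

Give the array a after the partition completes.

pivot=9
j stops at 8 (6), i stops at 0 (9); swap ⇒ [6,12,10,3,8,5,7,1,9,13]
j stops at 7 (1), i stops at 1 (12); swap ⇒ [6,1,10,3,8,5,7,12,9,13]
j stops at 6 (7), i stops at 2 (10); swap ⇒ [6,1,7,3,8,5,10,12,9,13]
j stops at 5, i stops at 6; i≥j ⇒ return 5. a=[6,1,7,3,8,5,10,12,9,13]

[6,1,7,3,8,5,10,12,9,13]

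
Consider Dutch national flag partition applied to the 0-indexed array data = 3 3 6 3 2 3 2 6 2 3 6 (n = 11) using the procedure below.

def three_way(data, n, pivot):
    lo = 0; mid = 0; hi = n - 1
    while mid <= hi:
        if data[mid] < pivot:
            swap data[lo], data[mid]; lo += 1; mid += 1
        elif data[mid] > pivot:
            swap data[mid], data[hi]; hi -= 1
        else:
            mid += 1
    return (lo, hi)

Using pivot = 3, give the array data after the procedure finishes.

lo=0 mid=0 hi=10
3=3: mid=1
3=3: mid=2
6>3: swap(2,10), hi=9 ⇒ 3 3 6 3 2 3 2 6 2 3 6
6>3: swap(2,9), hi=8 ⇒ 3 3 3 3 2 3 2 6 2 6 6
3=3: mid=3
3=3: mid=4
2<3: swap(0,4), lo=1 mid=5 ⇒ 2 3 3 3 3 3 2 6 2 6 6
3=3: mid=6
2<3: swap(1,6), lo=2 mid=7 ⇒ 2 2 3 3 3 3 3 6 2 6 6
6>3: swap(7,8), hi=7 ⇒ 2 2 3 3 3 3 3 2 6 6 6
2<3: swap(2,7), lo=3 mid=8 ⇒ 2 2 2 3 3 3 3 3 6 6 6
done. lo=3 hi=7; data=2 2 2 3 3 3 3 3 6 6 6

2 2 2 3 3 3 3 3 6 6 6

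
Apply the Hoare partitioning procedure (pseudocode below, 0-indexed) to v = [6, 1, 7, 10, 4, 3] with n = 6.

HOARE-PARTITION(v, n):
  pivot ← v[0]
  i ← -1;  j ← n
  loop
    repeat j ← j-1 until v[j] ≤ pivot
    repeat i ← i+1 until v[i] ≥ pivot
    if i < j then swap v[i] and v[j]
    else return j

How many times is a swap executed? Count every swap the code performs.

2

pivot=6
j stops at 5 (3), i stops at 0 (6); swap ⇒ [3, 1, 7, 10, 4, 6]
j stops at 4 (4), i stops at 2 (7); swap ⇒ [3, 1, 4, 10, 7, 6]
j stops at 2, i stops at 3; i≥j ⇒ return 2. v=[3, 1, 4, 10, 7, 6]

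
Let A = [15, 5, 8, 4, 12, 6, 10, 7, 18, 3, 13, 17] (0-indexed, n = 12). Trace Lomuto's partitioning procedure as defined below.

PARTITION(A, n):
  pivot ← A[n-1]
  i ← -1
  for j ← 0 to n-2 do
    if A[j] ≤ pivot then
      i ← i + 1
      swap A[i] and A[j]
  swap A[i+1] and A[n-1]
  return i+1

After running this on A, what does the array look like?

[15, 5, 8, 4, 12, 6, 10, 7, 3, 13, 17, 18]

pivot = A[11] = 17; i = -1
j=0: A[0]=15 ≤ 17 → i=0, swap A[0],A[0] (no change) → [15, 5, 8, 4, 12, 6, 10, 7, 18, 3, 13, 17]
j=1: A[1]=5 ≤ 17 → i=1, swap A[1],A[1] (no change) → [15, 5, 8, 4, 12, 6, 10, 7, 18, 3, 13, 17]
j=2: A[2]=8 ≤ 17 → i=2, swap A[2],A[2] (no change) → [15, 5, 8, 4, 12, 6, 10, 7, 18, 3, 13, 17]
j=3: A[3]=4 ≤ 17 → i=3, swap A[3],A[3] (no change) → [15, 5, 8, 4, 12, 6, 10, 7, 18, 3, 13, 17]
j=4: A[4]=12 ≤ 17 → i=4, swap A[4],A[4] (no change) → [15, 5, 8, 4, 12, 6, 10, 7, 18, 3, 13, 17]
j=5: A[5]=6 ≤ 17 → i=5, swap A[5],A[5] (no change) → [15, 5, 8, 4, 12, 6, 10, 7, 18, 3, 13, 17]
j=6: A[6]=10 ≤ 17 → i=6, swap A[6],A[6] (no change) → [15, 5, 8, 4, 12, 6, 10, 7, 18, 3, 13, 17]
j=7: A[7]=7 ≤ 17 → i=7, swap A[7],A[7] (no change) → [15, 5, 8, 4, 12, 6, 10, 7, 18, 3, 13, 17]
j=8: A[8]=18 > 17 → no swap
j=9: A[9]=3 ≤ 17 → i=8, swap A[8],A[9] → [15, 5, 8, 4, 12, 6, 10, 7, 3, 18, 13, 17]
j=10: A[10]=13 ≤ 17 → i=9, swap A[9],A[10] → [15, 5, 8, 4, 12, 6, 10, 7, 3, 13, 18, 17]
final swap A[10],A[11] → [15, 5, 8, 4, 12, 6, 10, 7, 3, 13, 17, 18]; return 10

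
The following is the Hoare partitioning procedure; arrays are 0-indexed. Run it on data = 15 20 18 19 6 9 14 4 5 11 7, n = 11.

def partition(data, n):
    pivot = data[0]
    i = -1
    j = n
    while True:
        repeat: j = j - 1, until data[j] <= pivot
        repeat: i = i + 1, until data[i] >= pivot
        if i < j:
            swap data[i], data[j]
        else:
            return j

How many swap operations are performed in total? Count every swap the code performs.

4

pivot = data[0] = 15; i = -1, j = 11
j→10 (data[10]=7≤15), i→0 (data[0]=15≥15); i<j, swap → 7 20 18 19 6 9 14 4 5 11 15
j→9 (data[9]=11≤15), i→1 (data[1]=20≥15); i<j, swap → 7 11 18 19 6 9 14 4 5 20 15
j→8 (data[8]=5≤15), i→2 (data[2]=18≥15); i<j, swap → 7 11 5 19 6 9 14 4 18 20 15
j→7 (data[7]=4≤15), i→3 (data[3]=19≥15); i<j, swap → 7 11 5 4 6 9 14 19 18 20 15
j→6, i→7; i≥j, return j=6. data = 7 11 5 4 6 9 14 19 18 20 15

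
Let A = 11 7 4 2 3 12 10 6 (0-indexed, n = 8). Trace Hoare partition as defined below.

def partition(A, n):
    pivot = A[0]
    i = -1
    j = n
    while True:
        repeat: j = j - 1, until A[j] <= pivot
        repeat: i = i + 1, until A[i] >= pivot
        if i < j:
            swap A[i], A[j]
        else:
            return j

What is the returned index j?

5

pivot=11
j stops at 7 (6), i stops at 0 (11); swap ⇒ 6 7 4 2 3 12 10 11
j stops at 6 (10), i stops at 5 (12); swap ⇒ 6 7 4 2 3 10 12 11
j stops at 5, i stops at 6; i≥j ⇒ return 5. A=6 7 4 2 3 10 12 11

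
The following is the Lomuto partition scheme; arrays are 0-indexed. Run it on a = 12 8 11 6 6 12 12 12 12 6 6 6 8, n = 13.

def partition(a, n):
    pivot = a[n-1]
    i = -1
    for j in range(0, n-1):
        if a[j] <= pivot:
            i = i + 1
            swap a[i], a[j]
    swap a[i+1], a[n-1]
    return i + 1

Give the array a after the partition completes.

8 6 6 6 6 6 8 12 12 12 11 12 12

pivot = a[12] = 8; i = -1
j=0: a[0]=12 > 8 → no swap
j=1: a[1]=8 ≤ 8 → i=0, swap a[0],a[1] → 8 12 11 6 6 12 12 12 12 6 6 6 8
j=2: a[2]=11 > 8 → no swap
j=3: a[3]=6 ≤ 8 → i=1, swap a[1],a[3] → 8 6 11 12 6 12 12 12 12 6 6 6 8
j=4: a[4]=6 ≤ 8 → i=2, swap a[2],a[4] → 8 6 6 12 11 12 12 12 12 6 6 6 8
j=5: a[5]=12 > 8 → no swap
j=6: a[6]=12 > 8 → no swap
j=7: a[7]=12 > 8 → no swap
j=8: a[8]=12 > 8 → no swap
j=9: a[9]=6 ≤ 8 → i=3, swap a[3],a[9] → 8 6 6 6 11 12 12 12 12 12 6 6 8
j=10: a[10]=6 ≤ 8 → i=4, swap a[4],a[10] → 8 6 6 6 6 12 12 12 12 12 11 6 8
j=11: a[11]=6 ≤ 8 → i=5, swap a[5],a[11] → 8 6 6 6 6 6 12 12 12 12 11 12 8
final swap a[6],a[12] → 8 6 6 6 6 6 8 12 12 12 11 12 12; return 6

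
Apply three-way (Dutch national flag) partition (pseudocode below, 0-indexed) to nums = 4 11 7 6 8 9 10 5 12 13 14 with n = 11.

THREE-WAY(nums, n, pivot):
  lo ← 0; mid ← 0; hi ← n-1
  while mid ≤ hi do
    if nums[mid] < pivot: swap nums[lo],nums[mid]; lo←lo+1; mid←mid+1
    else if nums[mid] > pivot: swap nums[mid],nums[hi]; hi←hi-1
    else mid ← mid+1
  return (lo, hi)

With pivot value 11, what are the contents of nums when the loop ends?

lo=0 mid=0 hi=10
4<11: swap(0,0), lo=1 mid=1 ⇒ 4 11 7 6 8 9 10 5 12 13 14
11=11: mid=2
7<11: swap(1,2), lo=2 mid=3 ⇒ 4 7 11 6 8 9 10 5 12 13 14
6<11: swap(2,3), lo=3 mid=4 ⇒ 4 7 6 11 8 9 10 5 12 13 14
8<11: swap(3,4), lo=4 mid=5 ⇒ 4 7 6 8 11 9 10 5 12 13 14
9<11: swap(4,5), lo=5 mid=6 ⇒ 4 7 6 8 9 11 10 5 12 13 14
10<11: swap(5,6), lo=6 mid=7 ⇒ 4 7 6 8 9 10 11 5 12 13 14
5<11: swap(6,7), lo=7 mid=8 ⇒ 4 7 6 8 9 10 5 11 12 13 14
12>11: swap(8,10), hi=9 ⇒ 4 7 6 8 9 10 5 11 14 13 12
14>11: swap(8,9), hi=8 ⇒ 4 7 6 8 9 10 5 11 13 14 12
13>11: swap(8,8), hi=7 ⇒ 4 7 6 8 9 10 5 11 13 14 12
done. lo=7 hi=7; nums=4 7 6 8 9 10 5 11 13 14 12

4 7 6 8 9 10 5 11 13 14 12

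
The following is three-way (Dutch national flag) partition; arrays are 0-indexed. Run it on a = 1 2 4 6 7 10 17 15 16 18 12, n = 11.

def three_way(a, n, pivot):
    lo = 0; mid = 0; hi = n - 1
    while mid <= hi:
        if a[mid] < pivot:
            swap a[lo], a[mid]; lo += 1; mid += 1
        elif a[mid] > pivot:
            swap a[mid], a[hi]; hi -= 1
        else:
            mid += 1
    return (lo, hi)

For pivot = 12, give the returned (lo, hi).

(6, 6)

lo=0 mid=0 hi=10
1<12: swap(0,0), lo=1 mid=1 ⇒ 1 2 4 6 7 10 17 15 16 18 12
2<12: swap(1,1), lo=2 mid=2 ⇒ 1 2 4 6 7 10 17 15 16 18 12
4<12: swap(2,2), lo=3 mid=3 ⇒ 1 2 4 6 7 10 17 15 16 18 12
6<12: swap(3,3), lo=4 mid=4 ⇒ 1 2 4 6 7 10 17 15 16 18 12
7<12: swap(4,4), lo=5 mid=5 ⇒ 1 2 4 6 7 10 17 15 16 18 12
10<12: swap(5,5), lo=6 mid=6 ⇒ 1 2 4 6 7 10 17 15 16 18 12
17>12: swap(6,10), hi=9 ⇒ 1 2 4 6 7 10 12 15 16 18 17
12=12: mid=7
15>12: swap(7,9), hi=8 ⇒ 1 2 4 6 7 10 12 18 16 15 17
18>12: swap(7,8), hi=7 ⇒ 1 2 4 6 7 10 12 16 18 15 17
16>12: swap(7,7), hi=6 ⇒ 1 2 4 6 7 10 12 16 18 15 17
done. lo=6 hi=6; a=1 2 4 6 7 10 12 16 18 15 17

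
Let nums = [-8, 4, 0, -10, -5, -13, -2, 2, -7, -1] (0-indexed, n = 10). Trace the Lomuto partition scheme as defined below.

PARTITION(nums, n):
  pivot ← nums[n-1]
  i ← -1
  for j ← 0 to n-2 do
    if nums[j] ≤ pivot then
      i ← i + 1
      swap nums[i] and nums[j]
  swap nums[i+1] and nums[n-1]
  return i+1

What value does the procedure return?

pivot=-1, i=-1
j=0: -8≤-1, i=0, swap(0,0) ⇒ [-8, 4, 0, -10, -5, -13, -2, 2, -7, -1]
j=1: 4>-1, skip
j=2: 0>-1, skip
j=3: -10≤-1, i=1, swap(1,3) ⇒ [-8, -10, 0, 4, -5, -13, -2, 2, -7, -1]
j=4: -5≤-1, i=2, swap(2,4) ⇒ [-8, -10, -5, 4, 0, -13, -2, 2, -7, -1]
j=5: -13≤-1, i=3, swap(3,5) ⇒ [-8, -10, -5, -13, 0, 4, -2, 2, -7, -1]
j=6: -2≤-1, i=4, swap(4,6) ⇒ [-8, -10, -5, -13, -2, 4, 0, 2, -7, -1]
j=7: 2>-1, skip
j=8: -7≤-1, i=5, swap(5,8) ⇒ [-8, -10, -5, -13, -2, -7, 0, 2, 4, -1]
swap(6,9) ⇒ [-8, -10, -5, -13, -2, -7, -1, 2, 4, 0]; return 6

6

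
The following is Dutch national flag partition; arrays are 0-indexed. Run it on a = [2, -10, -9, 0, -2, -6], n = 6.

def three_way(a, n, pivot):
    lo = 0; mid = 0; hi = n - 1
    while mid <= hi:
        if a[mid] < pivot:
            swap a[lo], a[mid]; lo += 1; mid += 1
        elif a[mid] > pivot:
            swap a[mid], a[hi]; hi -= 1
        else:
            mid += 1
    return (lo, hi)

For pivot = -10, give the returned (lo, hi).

(0, 0)

pivot = -10; lo=0, mid=0, hi=5
a[mid]=2>-10: swap a[0],a[5]; hi=4 → [-6, -10, -9, 0, -2, 2]
a[mid]=-6>-10: swap a[0],a[4]; hi=3 → [-2, -10, -9, 0, -6, 2]
a[mid]=-2>-10: swap a[0],a[3]; hi=2 → [0, -10, -9, -2, -6, 2]
a[mid]=0>-10: swap a[0],a[2]; hi=1 → [-9, -10, 0, -2, -6, 2]
a[mid]=-9>-10: swap a[0],a[1]; hi=0 → [-10, -9, 0, -2, -6, 2]
a[mid]=-10=-10: mid=1
end: lo=0, hi=0; a = [-10, -9, 0, -2, -6, 2]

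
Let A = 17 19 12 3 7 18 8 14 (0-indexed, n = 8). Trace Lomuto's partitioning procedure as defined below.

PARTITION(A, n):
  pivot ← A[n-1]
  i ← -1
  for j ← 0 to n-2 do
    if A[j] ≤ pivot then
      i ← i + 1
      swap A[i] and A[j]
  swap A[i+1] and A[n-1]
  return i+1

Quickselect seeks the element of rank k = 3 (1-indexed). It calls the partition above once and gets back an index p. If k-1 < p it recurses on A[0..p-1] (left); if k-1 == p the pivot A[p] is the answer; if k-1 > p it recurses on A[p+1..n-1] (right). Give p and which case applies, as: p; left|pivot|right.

pivot=14, i=-1
j=0: 17>14, skip
j=1: 19>14, skip
j=2: 12≤14, i=0, swap(0,2) ⇒ 12 19 17 3 7 18 8 14
j=3: 3≤14, i=1, swap(1,3) ⇒ 12 3 17 19 7 18 8 14
j=4: 7≤14, i=2, swap(2,4) ⇒ 12 3 7 19 17 18 8 14
j=5: 18>14, skip
j=6: 8≤14, i=3, swap(3,6) ⇒ 12 3 7 8 17 18 19 14
swap(4,7) ⇒ 12 3 7 8 14 18 19 17; return 4
p = 4; k-1 = 2 < 4 ⇒ left

4; left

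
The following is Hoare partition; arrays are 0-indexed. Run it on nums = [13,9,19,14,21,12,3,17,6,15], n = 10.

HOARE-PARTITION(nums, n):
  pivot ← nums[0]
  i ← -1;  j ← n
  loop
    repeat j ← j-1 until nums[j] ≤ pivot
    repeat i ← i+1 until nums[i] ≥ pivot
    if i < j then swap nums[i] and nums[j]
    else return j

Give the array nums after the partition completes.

pivot=13
j stops at 8 (6), i stops at 0 (13); swap ⇒ [6,9,19,14,21,12,3,17,13,15]
j stops at 6 (3), i stops at 2 (19); swap ⇒ [6,9,3,14,21,12,19,17,13,15]
j stops at 5 (12), i stops at 3 (14); swap ⇒ [6,9,3,12,21,14,19,17,13,15]
j stops at 3, i stops at 4; i≥j ⇒ return 3. nums=[6,9,3,12,21,14,19,17,13,15]

[6,9,3,12,21,14,19,17,13,15]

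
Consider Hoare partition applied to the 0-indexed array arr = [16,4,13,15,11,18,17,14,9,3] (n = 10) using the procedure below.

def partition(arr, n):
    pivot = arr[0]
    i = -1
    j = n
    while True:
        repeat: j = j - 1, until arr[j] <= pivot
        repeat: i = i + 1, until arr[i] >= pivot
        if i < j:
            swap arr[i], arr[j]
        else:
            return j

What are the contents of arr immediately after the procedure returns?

pivot = arr[0] = 16; i = -1, j = 10
j→9 (arr[9]=3≤16), i→0 (arr[0]=16≥16); i<j, swap → [3,4,13,15,11,18,17,14,9,16]
j→8 (arr[8]=9≤16), i→5 (arr[5]=18≥16); i<j, swap → [3,4,13,15,11,9,17,14,18,16]
j→7 (arr[7]=14≤16), i→6 (arr[6]=17≥16); i<j, swap → [3,4,13,15,11,9,14,17,18,16]
j→6, i→7; i≥j, return j=6. arr = [3,4,13,15,11,9,14,17,18,16]

[3,4,13,15,11,9,14,17,18,16]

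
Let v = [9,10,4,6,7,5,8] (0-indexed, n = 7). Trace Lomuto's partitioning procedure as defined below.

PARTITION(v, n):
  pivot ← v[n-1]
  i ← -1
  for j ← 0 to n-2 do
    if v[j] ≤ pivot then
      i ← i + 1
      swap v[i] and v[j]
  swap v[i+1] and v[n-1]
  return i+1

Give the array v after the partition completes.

pivot = v[6] = 8; i = -1
j=0: v[0]=9 > 8 → no swap
j=1: v[1]=10 > 8 → no swap
j=2: v[2]=4 ≤ 8 → i=0, swap v[0],v[2] → [4,10,9,6,7,5,8]
j=3: v[3]=6 ≤ 8 → i=1, swap v[1],v[3] → [4,6,9,10,7,5,8]
j=4: v[4]=7 ≤ 8 → i=2, swap v[2],v[4] → [4,6,7,10,9,5,8]
j=5: v[5]=5 ≤ 8 → i=3, swap v[3],v[5] → [4,6,7,5,9,10,8]
final swap v[4],v[6] → [4,6,7,5,8,10,9]; return 4

[4,6,7,5,8,10,9]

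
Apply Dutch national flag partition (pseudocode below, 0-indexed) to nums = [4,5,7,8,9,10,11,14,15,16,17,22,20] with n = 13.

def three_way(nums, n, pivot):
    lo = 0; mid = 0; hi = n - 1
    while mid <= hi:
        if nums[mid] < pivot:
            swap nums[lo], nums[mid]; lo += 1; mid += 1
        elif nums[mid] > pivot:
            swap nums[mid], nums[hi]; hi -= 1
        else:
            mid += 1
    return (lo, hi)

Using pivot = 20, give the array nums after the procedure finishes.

[4,5,7,8,9,10,11,14,15,16,17,20,22]

pivot = 20; lo=0, mid=0, hi=12
nums[mid]=4<20: swap nums[0],nums[0]; lo=1,mid=1 → [4,5,7,8,9,10,11,14,15,16,17,22,20]
nums[mid]=5<20: swap nums[1],nums[1]; lo=2,mid=2 → [4,5,7,8,9,10,11,14,15,16,17,22,20]
nums[mid]=7<20: swap nums[2],nums[2]; lo=3,mid=3 → [4,5,7,8,9,10,11,14,15,16,17,22,20]
nums[mid]=8<20: swap nums[3],nums[3]; lo=4,mid=4 → [4,5,7,8,9,10,11,14,15,16,17,22,20]
nums[mid]=9<20: swap nums[4],nums[4]; lo=5,mid=5 → [4,5,7,8,9,10,11,14,15,16,17,22,20]
nums[mid]=10<20: swap nums[5],nums[5]; lo=6,mid=6 → [4,5,7,8,9,10,11,14,15,16,17,22,20]
nums[mid]=11<20: swap nums[6],nums[6]; lo=7,mid=7 → [4,5,7,8,9,10,11,14,15,16,17,22,20]
nums[mid]=14<20: swap nums[7],nums[7]; lo=8,mid=8 → [4,5,7,8,9,10,11,14,15,16,17,22,20]
nums[mid]=15<20: swap nums[8],nums[8]; lo=9,mid=9 → [4,5,7,8,9,10,11,14,15,16,17,22,20]
nums[mid]=16<20: swap nums[9],nums[9]; lo=10,mid=10 → [4,5,7,8,9,10,11,14,15,16,17,22,20]
nums[mid]=17<20: swap nums[10],nums[10]; lo=11,mid=11 → [4,5,7,8,9,10,11,14,15,16,17,22,20]
nums[mid]=22>20: swap nums[11],nums[12]; hi=11 → [4,5,7,8,9,10,11,14,15,16,17,20,22]
nums[mid]=20=20: mid=12
end: lo=11, hi=11; nums = [4,5,7,8,9,10,11,14,15,16,17,20,22]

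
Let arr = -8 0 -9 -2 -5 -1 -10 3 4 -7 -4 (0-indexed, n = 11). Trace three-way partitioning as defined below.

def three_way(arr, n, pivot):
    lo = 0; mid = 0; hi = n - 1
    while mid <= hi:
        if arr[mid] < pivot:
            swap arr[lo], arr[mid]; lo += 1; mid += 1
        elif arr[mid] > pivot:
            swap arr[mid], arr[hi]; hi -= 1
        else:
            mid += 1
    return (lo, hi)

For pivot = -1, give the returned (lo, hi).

lo=0 mid=0 hi=10
-8<-1: swap(0,0), lo=1 mid=1 ⇒ -8 0 -9 -2 -5 -1 -10 3 4 -7 -4
0>-1: swap(1,10), hi=9 ⇒ -8 -4 -9 -2 -5 -1 -10 3 4 -7 0
-4<-1: swap(1,1), lo=2 mid=2 ⇒ -8 -4 -9 -2 -5 -1 -10 3 4 -7 0
-9<-1: swap(2,2), lo=3 mid=3 ⇒ -8 -4 -9 -2 -5 -1 -10 3 4 -7 0
-2<-1: swap(3,3), lo=4 mid=4 ⇒ -8 -4 -9 -2 -5 -1 -10 3 4 -7 0
-5<-1: swap(4,4), lo=5 mid=5 ⇒ -8 -4 -9 -2 -5 -1 -10 3 4 -7 0
-1=-1: mid=6
-10<-1: swap(5,6), lo=6 mid=7 ⇒ -8 -4 -9 -2 -5 -10 -1 3 4 -7 0
3>-1: swap(7,9), hi=8 ⇒ -8 -4 -9 -2 -5 -10 -1 -7 4 3 0
-7<-1: swap(6,7), lo=7 mid=8 ⇒ -8 -4 -9 -2 -5 -10 -7 -1 4 3 0
4>-1: swap(8,8), hi=7 ⇒ -8 -4 -9 -2 -5 -10 -7 -1 4 3 0
done. lo=7 hi=7; arr=-8 -4 -9 -2 -5 -10 -7 -1 4 3 0

(7, 7)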